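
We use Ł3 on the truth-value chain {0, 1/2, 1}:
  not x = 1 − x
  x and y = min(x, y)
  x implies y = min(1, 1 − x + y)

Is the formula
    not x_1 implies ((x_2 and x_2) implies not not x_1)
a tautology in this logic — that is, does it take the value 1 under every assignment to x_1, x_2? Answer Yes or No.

Counterexample: take x_1 = 0, x_2 = 1/2.
not x_1 = not 0 = 1
x_2 and x_2 = 1/2 and 1/2 = 1/2
not x_1 = not 0 = 1
not not x_1 = not 1 = 0
(x_2 and x_2) implies not not x_1 = 1/2 implies 0 = 1/2
not x_1 implies ((x_2 and x_2) implies not not x_1) = 1 implies 1/2 = 1/2
This gives 1/2 ≠ 1.

No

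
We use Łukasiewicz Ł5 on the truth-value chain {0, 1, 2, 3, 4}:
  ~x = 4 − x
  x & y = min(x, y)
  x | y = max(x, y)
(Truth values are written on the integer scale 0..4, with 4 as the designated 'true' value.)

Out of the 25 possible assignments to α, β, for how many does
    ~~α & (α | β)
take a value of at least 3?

value 4: 5 assignments (counts)
value 3: 5 assignments (counts)
value 2: 5 assignments
value 1: 5 assignments
value 0: 5 assignments
So 10 of the 25 assignments meet the threshold.

10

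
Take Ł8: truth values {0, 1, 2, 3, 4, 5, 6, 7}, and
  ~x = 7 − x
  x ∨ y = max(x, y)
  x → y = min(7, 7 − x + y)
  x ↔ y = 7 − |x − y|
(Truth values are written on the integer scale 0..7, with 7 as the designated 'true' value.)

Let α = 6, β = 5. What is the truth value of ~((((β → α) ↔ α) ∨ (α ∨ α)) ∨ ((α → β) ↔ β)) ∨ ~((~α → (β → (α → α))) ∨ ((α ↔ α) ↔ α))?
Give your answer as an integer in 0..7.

β → α = 5 → 6 = 7
(β → α) ↔ α = 7 ↔ 6 = 6
α ∨ α = 6 ∨ 6 = 6
((β → α) ↔ α) ∨ (α ∨ α) = 6 ∨ 6 = 6
α → β = 6 → 5 = 6
(α → β) ↔ β = 6 ↔ 5 = 6
(((β → α) ↔ α) ∨ (α ∨ α)) ∨ ((α → β) ↔ β) = 6 ∨ 6 = 6
~((((β → α) ↔ α) ∨ (α ∨ α)) ∨ ((α → β) ↔ β)) = ~6 = 1
~α = ~6 = 1
α → α = 6 → 6 = 7
β → (α → α) = 5 → 7 = 7
~α → (β → (α → α)) = 1 → 7 = 7
α ↔ α = 6 ↔ 6 = 7
(α ↔ α) ↔ α = 7 ↔ 6 = 6
(~α → (β → (α → α))) ∨ ((α ↔ α) ↔ α) = 7 ∨ 6 = 7
~((~α → (β → (α → α))) ∨ ((α ↔ α) ↔ α)) = ~7 = 0
~((((β → α) ↔ α) ∨ (α ∨ α)) ∨ ((α → β) ↔ β)) ∨ ~((~α → (β → (α → α))) ∨ ((α ↔ α) ↔ α)) = 1 ∨ 0 = 1

1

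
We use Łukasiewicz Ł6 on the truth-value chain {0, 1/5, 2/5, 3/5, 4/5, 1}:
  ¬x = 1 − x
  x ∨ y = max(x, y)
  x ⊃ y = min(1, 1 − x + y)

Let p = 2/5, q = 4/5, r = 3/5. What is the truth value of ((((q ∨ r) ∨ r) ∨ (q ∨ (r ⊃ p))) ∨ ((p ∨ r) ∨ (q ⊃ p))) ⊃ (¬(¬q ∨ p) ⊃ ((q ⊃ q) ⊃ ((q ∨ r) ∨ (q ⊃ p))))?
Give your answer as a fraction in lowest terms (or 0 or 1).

q ∨ r = 4/5 ∨ 3/5 = 4/5
(q ∨ r) ∨ r = 4/5 ∨ 3/5 = 4/5
r ⊃ p = 3/5 ⊃ 2/5 = 4/5
q ∨ (r ⊃ p) = 4/5 ∨ 4/5 = 4/5
((q ∨ r) ∨ r) ∨ (q ∨ (r ⊃ p)) = 4/5 ∨ 4/5 = 4/5
p ∨ r = 2/5 ∨ 3/5 = 3/5
q ⊃ p = 4/5 ⊃ 2/5 = 3/5
(p ∨ r) ∨ (q ⊃ p) = 3/5 ∨ 3/5 = 3/5
(((q ∨ r) ∨ r) ∨ (q ∨ (r ⊃ p))) ∨ ((p ∨ r) ∨ (q ⊃ p)) = 4/5 ∨ 3/5 = 4/5
¬q = ¬4/5 = 1/5
¬q ∨ p = 1/5 ∨ 2/5 = 2/5
¬(¬q ∨ p) = ¬2/5 = 3/5
q ⊃ q = 4/5 ⊃ 4/5 = 1
q ∨ r = 4/5 ∨ 3/5 = 4/5
q ⊃ p = 4/5 ⊃ 2/5 = 3/5
(q ∨ r) ∨ (q ⊃ p) = 4/5 ∨ 3/5 = 4/5
(q ⊃ q) ⊃ ((q ∨ r) ∨ (q ⊃ p)) = 1 ⊃ 4/5 = 4/5
¬(¬q ∨ p) ⊃ ((q ⊃ q) ⊃ ((q ∨ r) ∨ (q ⊃ p))) = 3/5 ⊃ 4/5 = 1
((((q ∨ r) ∨ r) ∨ (q ∨ (r ⊃ p))) ∨ ((p ∨ r) ∨ (q ⊃ p))) ⊃ (¬(¬q ∨ p) ⊃ ((q ⊃ q) ⊃ ((q ∨ r) ∨ (q ⊃ p)))) = 4/5 ⊃ 1 = 1

1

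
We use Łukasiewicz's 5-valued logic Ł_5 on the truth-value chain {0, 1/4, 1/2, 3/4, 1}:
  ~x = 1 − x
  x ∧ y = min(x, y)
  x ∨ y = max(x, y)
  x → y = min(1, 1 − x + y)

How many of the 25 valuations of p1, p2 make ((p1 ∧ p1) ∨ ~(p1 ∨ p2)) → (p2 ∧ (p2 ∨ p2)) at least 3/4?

15

value 1: 12 assignments (counts)
value 3/4: 3 assignments (counts)
value 1/2: 5 assignments
value 1/4: 3 assignments
value 0: 2 assignments
So 15 of the 25 assignments meet the threshold.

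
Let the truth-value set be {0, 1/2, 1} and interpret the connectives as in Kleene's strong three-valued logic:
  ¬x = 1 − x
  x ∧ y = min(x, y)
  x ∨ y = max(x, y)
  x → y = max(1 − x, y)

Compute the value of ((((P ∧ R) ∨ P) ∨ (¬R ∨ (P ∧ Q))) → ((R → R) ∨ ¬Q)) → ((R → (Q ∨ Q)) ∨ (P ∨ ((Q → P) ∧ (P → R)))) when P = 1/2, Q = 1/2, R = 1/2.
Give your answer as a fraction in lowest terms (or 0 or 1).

1/2

P ∧ R = 1/2 ∧ 1/2 = 1/2
(P ∧ R) ∨ P = 1/2 ∨ 1/2 = 1/2
¬R = ¬1/2 = 1/2
P ∧ Q = 1/2 ∧ 1/2 = 1/2
¬R ∨ (P ∧ Q) = 1/2 ∨ 1/2 = 1/2
((P ∧ R) ∨ P) ∨ (¬R ∨ (P ∧ Q)) = 1/2 ∨ 1/2 = 1/2
R → R = 1/2 → 1/2 = 1/2
¬Q = ¬1/2 = 1/2
(R → R) ∨ ¬Q = 1/2 ∨ 1/2 = 1/2
(((P ∧ R) ∨ P) ∨ (¬R ∨ (P ∧ Q))) → ((R → R) ∨ ¬Q) = 1/2 → 1/2 = 1/2
Q ∨ Q = 1/2 ∨ 1/2 = 1/2
R → (Q ∨ Q) = 1/2 → 1/2 = 1/2
Q → P = 1/2 → 1/2 = 1/2
P → R = 1/2 → 1/2 = 1/2
(Q → P) ∧ (P → R) = 1/2 ∧ 1/2 = 1/2
P ∨ ((Q → P) ∧ (P → R)) = 1/2 ∨ 1/2 = 1/2
(R → (Q ∨ Q)) ∨ (P ∨ ((Q → P) ∧ (P → R))) = 1/2 ∨ 1/2 = 1/2
((((P ∧ R) ∨ P) ∨ (¬R ∨ (P ∧ Q))) → ((R → R) ∨ ¬Q)) → ((R → (Q ∨ Q)) ∨ (P ∨ ((Q → P) ∧ (P → R)))) = 1/2 → 1/2 = 1/2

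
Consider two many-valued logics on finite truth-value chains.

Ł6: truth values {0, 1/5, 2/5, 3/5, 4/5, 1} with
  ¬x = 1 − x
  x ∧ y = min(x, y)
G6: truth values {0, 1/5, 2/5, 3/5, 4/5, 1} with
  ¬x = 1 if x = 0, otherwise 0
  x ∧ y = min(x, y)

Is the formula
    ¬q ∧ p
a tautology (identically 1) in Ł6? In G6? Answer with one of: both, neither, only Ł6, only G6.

In Ł6: at p = 0, q = 0 the value is 0 — not a tautology.
In G6: at p = 0, q = 0 the value is 0 — not a tautology.

neither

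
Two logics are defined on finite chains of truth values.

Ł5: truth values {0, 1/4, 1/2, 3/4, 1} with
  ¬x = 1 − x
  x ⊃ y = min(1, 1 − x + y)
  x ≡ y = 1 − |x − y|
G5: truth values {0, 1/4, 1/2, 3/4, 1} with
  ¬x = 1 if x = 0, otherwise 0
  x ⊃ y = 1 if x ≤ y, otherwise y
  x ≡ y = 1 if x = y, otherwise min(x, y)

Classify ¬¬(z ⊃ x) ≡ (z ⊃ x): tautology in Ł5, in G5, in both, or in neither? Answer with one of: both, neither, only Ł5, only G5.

only Ł5

In Ł5: every assignment gives 1 — tautology.
In G5: at x = 1/4, z = 1/2 the value is 1/4 — not a tautology.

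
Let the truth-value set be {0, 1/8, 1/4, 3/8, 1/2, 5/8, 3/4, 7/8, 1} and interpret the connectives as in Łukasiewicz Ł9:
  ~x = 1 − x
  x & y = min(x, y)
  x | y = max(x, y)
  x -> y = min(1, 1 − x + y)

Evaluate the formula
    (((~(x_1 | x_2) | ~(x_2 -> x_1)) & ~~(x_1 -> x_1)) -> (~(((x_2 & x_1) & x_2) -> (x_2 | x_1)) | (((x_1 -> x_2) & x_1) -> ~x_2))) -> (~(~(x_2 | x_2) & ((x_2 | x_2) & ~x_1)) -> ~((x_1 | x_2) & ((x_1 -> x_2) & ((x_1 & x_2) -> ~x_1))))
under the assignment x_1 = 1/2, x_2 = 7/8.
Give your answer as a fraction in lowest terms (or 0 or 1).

1/4

x_1 | x_2 = 1/2 | 7/8 = 7/8
~(x_1 | x_2) = ~7/8 = 1/8
x_2 -> x_1 = 7/8 -> 1/2 = 5/8
~(x_2 -> x_1) = ~5/8 = 3/8
~(x_1 | x_2) | ~(x_2 -> x_1) = 1/8 | 3/8 = 3/8
x_1 -> x_1 = 1/2 -> 1/2 = 1
~(x_1 -> x_1) = ~1 = 0
~~(x_1 -> x_1) = ~0 = 1
(~(x_1 | x_2) | ~(x_2 -> x_1)) & ~~(x_1 -> x_1) = 3/8 & 1 = 3/8
x_2 & x_1 = 7/8 & 1/2 = 1/2
(x_2 & x_1) & x_2 = 1/2 & 7/8 = 1/2
x_2 | x_1 = 7/8 | 1/2 = 7/8
((x_2 & x_1) & x_2) -> (x_2 | x_1) = 1/2 -> 7/8 = 1
~(((x_2 & x_1) & x_2) -> (x_2 | x_1)) = ~1 = 0
x_1 -> x_2 = 1/2 -> 7/8 = 1
(x_1 -> x_2) & x_1 = 1 & 1/2 = 1/2
~x_2 = ~7/8 = 1/8
((x_1 -> x_2) & x_1) -> ~x_2 = 1/2 -> 1/8 = 5/8
~(((x_2 & x_1) & x_2) -> (x_2 | x_1)) | (((x_1 -> x_2) & x_1) -> ~x_2) = 0 | 5/8 = 5/8
((~(x_1 | x_2) | ~(x_2 -> x_1)) & ~~(x_1 -> x_1)) -> (~(((x_2 & x_1) & x_2) -> (x_2 | x_1)) | (((x_1 -> x_2) & x_1) -> ~x_2)) = 3/8 -> 5/8 = 1
x_2 | x_2 = 7/8 | 7/8 = 7/8
~(x_2 | x_2) = ~7/8 = 1/8
x_2 | x_2 = 7/8 | 7/8 = 7/8
~x_1 = ~1/2 = 1/2
(x_2 | x_2) & ~x_1 = 7/8 & 1/2 = 1/2
~(x_2 | x_2) & ((x_2 | x_2) & ~x_1) = 1/8 & 1/2 = 1/8
~(~(x_2 | x_2) & ((x_2 | x_2) & ~x_1)) = ~1/8 = 7/8
x_1 | x_2 = 1/2 | 7/8 = 7/8
x_1 -> x_2 = 1/2 -> 7/8 = 1
x_1 & x_2 = 1/2 & 7/8 = 1/2
~x_1 = ~1/2 = 1/2
(x_1 & x_2) -> ~x_1 = 1/2 -> 1/2 = 1
(x_1 -> x_2) & ((x_1 & x_2) -> ~x_1) = 1 & 1 = 1
(x_1 | x_2) & ((x_1 -> x_2) & ((x_1 & x_2) -> ~x_1)) = 7/8 & 1 = 7/8
~((x_1 | x_2) & ((x_1 -> x_2) & ((x_1 & x_2) -> ~x_1))) = ~7/8 = 1/8
~(~(x_2 | x_2) & ((x_2 | x_2) & ~x_1)) -> ~((x_1 | x_2) & ((x_1 -> x_2) & ((x_1 & x_2) -> ~x_1))) = 7/8 -> 1/8 = 1/4
(((~(x_1 | x_2) | ~(x_2 -> x_1)) & ~~(x_1 -> x_1)) -> (~(((x_2 & x_1) & x_2) -> (x_2 | x_1)) | (((x_1 -> x_2) & x_1) -> ~x_2))) -> (~(~(x_2 | x_2) & ((x_2 | x_2) & ~x_1)) -> ~((x_1 | x_2) & ((x_1 -> x_2) & ((x_1 & x_2) -> ~x_1)))) = 1 -> 1/4 = 1/4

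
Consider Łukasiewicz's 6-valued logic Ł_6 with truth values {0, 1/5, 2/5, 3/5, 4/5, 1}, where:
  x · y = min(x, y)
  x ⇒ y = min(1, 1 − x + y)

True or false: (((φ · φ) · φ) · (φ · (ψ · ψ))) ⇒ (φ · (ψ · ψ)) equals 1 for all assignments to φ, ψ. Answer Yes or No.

Yes

At φ = 2/5, ψ = 1, for instance:
φ · φ = 2/5 · 2/5 = 2/5
(φ · φ) · φ = 2/5 · 2/5 = 2/5
ψ · ψ = 1 · 1 = 1
φ · (ψ · ψ) = 2/5 · 1 = 2/5
((φ · φ) · φ) · (φ · (ψ · ψ)) = 2/5 · 2/5 = 2/5
(((φ · φ) · φ) · (φ · (ψ · ψ))) ⇒ (φ · (ψ · ψ)) = 2/5 ⇒ 2/5 = 1
and checking the remaining 35 assignments likewise gives ≥ 1 in every case.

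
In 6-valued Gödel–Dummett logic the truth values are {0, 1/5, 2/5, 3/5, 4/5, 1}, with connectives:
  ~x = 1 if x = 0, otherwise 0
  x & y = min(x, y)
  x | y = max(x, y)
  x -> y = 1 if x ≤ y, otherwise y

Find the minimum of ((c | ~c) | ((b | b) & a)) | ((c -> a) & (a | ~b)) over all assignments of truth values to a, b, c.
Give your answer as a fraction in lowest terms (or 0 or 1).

1/5

Take a = 0, b = 0, c = 1/5:
~c = ~1/5 = 0
c | ~c = 1/5 | 0 = 1/5
b | b = 0 | 0 = 0
(b | b) & a = 0 & 0 = 0
(c | ~c) | ((b | b) & a) = 1/5 | 0 = 1/5
c -> a = 1/5 -> 0 = 0
~b = ~0 = 1
a | ~b = 0 | 1 = 1
(c -> a) & (a | ~b) = 0 & 1 = 0
((c | ~c) | ((b | b) & a)) | ((c -> a) & (a | ~b)) = 1/5 | 0 = 1/5
No assignment yields a value below 1/5, so this is the minimum.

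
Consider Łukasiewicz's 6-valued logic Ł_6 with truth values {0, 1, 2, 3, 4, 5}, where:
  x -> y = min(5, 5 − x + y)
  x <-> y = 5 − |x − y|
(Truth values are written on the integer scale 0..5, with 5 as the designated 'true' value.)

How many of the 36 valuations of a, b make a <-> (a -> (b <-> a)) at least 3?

15

value 5: 2 assignments (counts)
value 4: 6 assignments (counts)
value 3: 7 assignments (counts)
value 2: 7 assignments
value 1: 7 assignments
value 0: 7 assignments
So 15 of the 36 assignments meet the threshold.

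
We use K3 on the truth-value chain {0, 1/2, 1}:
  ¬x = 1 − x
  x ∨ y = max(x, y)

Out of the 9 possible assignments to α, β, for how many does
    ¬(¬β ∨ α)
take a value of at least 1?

α = 0, β = 0 ↦ 0  <
α = 0, β = 1/2 ↦ 1/2  <
α = 0, β = 1 ↦ 1  ≥
α = 1/2, β = 0 ↦ 0  <
α = 1/2, β = 1/2 ↦ 1/2  <
α = 1/2, β = 1 ↦ 1/2  <
α = 1, β = 0 ↦ 0  <
α = 1, β = 1/2 ↦ 0  <
α = 1, β = 1 ↦ 0  <
So 1 of the 9 assignments meets the threshold.

1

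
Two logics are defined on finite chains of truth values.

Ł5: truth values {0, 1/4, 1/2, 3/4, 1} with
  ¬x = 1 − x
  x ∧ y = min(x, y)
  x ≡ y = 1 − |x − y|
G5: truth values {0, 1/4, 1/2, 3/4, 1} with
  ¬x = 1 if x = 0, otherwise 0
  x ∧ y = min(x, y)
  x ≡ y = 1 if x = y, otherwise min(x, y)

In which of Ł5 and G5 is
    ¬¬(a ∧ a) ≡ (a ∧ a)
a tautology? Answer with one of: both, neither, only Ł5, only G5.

only Ł5

In Ł5: every assignment gives 1 — tautology.
In G5: at a = 1/4 the value is 1/4 — not a tautology.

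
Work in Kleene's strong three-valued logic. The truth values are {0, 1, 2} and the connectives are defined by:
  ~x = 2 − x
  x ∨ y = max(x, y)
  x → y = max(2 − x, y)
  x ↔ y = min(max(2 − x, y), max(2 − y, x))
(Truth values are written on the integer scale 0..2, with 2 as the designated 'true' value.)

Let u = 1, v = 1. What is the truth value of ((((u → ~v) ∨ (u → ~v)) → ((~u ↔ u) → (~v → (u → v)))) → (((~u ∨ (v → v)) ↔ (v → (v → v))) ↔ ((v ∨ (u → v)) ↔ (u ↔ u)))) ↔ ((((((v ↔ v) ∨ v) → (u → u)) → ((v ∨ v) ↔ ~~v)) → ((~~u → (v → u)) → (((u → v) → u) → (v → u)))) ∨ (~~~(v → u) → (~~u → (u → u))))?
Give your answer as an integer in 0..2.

~v = ~1 = 1
u → ~v = 1 → 1 = 1
~v = ~1 = 1
u → ~v = 1 → 1 = 1
(u → ~v) ∨ (u → ~v) = 1 ∨ 1 = 1
~u = ~1 = 1
~u ↔ u = 1 ↔ 1 = 1
~v = ~1 = 1
u → v = 1 → 1 = 1
~v → (u → v) = 1 → 1 = 1
(~u ↔ u) → (~v → (u → v)) = 1 → 1 = 1
((u → ~v) ∨ (u → ~v)) → ((~u ↔ u) → (~v → (u → v))) = 1 → 1 = 1
~u = ~1 = 1
v → v = 1 → 1 = 1
~u ∨ (v → v) = 1 ∨ 1 = 1
v → v = 1 → 1 = 1
v → (v → v) = 1 → 1 = 1
(~u ∨ (v → v)) ↔ (v → (v → v)) = 1 ↔ 1 = 1
u → v = 1 → 1 = 1
v ∨ (u → v) = 1 ∨ 1 = 1
u ↔ u = 1 ↔ 1 = 1
(v ∨ (u → v)) ↔ (u ↔ u) = 1 ↔ 1 = 1
((~u ∨ (v → v)) ↔ (v → (v → v))) ↔ ((v ∨ (u → v)) ↔ (u ↔ u)) = 1 ↔ 1 = 1
(((u → ~v) ∨ (u → ~v)) → ((~u ↔ u) → (~v → (u → v)))) → (((~u ∨ (v → v)) ↔ (v → (v → v))) ↔ ((v ∨ (u → v)) ↔ (u ↔ u))) = 1 → 1 = 1
v ↔ v = 1 ↔ 1 = 1
(v ↔ v) ∨ v = 1 ∨ 1 = 1
u → u = 1 → 1 = 1
((v ↔ v) ∨ v) → (u → u) = 1 → 1 = 1
v ∨ v = 1 ∨ 1 = 1
~v = ~1 = 1
~~v = ~1 = 1
(v ∨ v) ↔ ~~v = 1 ↔ 1 = 1
(((v ↔ v) ∨ v) → (u → u)) → ((v ∨ v) ↔ ~~v) = 1 → 1 = 1
~u = ~1 = 1
~~u = ~1 = 1
v → u = 1 → 1 = 1
~~u → (v → u) = 1 → 1 = 1
u → v = 1 → 1 = 1
(u → v) → u = 1 → 1 = 1
v → u = 1 → 1 = 1
((u → v) → u) → (v → u) = 1 → 1 = 1
(~~u → (v → u)) → (((u → v) → u) → (v → u)) = 1 → 1 = 1
((((v ↔ v) ∨ v) → (u → u)) → ((v ∨ v) ↔ ~~v)) → ((~~u → (v → u)) → (((u → v) → u) → (v → u))) = 1 → 1 = 1
v → u = 1 → 1 = 1
~(v → u) = ~1 = 1
~~(v → u) = ~1 = 1
~~~(v → u) = ~1 = 1
~u = ~1 = 1
~~u = ~1 = 1
u → u = 1 → 1 = 1
~~u → (u → u) = 1 → 1 = 1
~~~(v → u) → (~~u → (u → u)) = 1 → 1 = 1
(((((v ↔ v) ∨ v) → (u → u)) → ((v ∨ v) ↔ ~~v)) → ((~~u → (v → u)) → (((u → v) → u) → (v → u)))) ∨ (~~~(v → u) → (~~u → (u → u))) = 1 ∨ 1 = 1
((((u → ~v) ∨ (u → ~v)) → ((~u ↔ u) → (~v → (u → v)))) → (((~u ∨ (v → v)) ↔ (v → (v → v))) ↔ ((v ∨ (u → v)) ↔ (u ↔ u)))) ↔ ((((((v ↔ v) ∨ v) → (u → u)) → ((v ∨ v) ↔ ~~v)) → ((~~u → (v → u)) → (((u → v) → u) → (v → u)))) ∨ (~~~(v → u) → (~~u → (u → u)))) = 1 ↔ 1 = 1

1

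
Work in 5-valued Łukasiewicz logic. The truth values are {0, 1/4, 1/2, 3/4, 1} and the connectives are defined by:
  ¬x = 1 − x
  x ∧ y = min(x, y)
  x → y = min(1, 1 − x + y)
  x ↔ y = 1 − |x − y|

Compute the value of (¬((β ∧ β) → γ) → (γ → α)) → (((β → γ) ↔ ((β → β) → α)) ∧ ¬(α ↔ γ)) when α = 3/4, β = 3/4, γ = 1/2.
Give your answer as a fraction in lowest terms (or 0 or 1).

1/4

β ∧ β = 3/4 ∧ 3/4 = 3/4
(β ∧ β) → γ = 3/4 → 1/2 = 3/4
¬((β ∧ β) → γ) = ¬3/4 = 1/4
γ → α = 1/2 → 3/4 = 1
¬((β ∧ β) → γ) → (γ → α) = 1/4 → 1 = 1
β → γ = 3/4 → 1/2 = 3/4
β → β = 3/4 → 3/4 = 1
(β → β) → α = 1 → 3/4 = 3/4
(β → γ) ↔ ((β → β) → α) = 3/4 ↔ 3/4 = 1
α ↔ γ = 3/4 ↔ 1/2 = 3/4
¬(α ↔ γ) = ¬3/4 = 1/4
((β → γ) ↔ ((β → β) → α)) ∧ ¬(α ↔ γ) = 1 ∧ 1/4 = 1/4
(¬((β ∧ β) → γ) → (γ → α)) → (((β → γ) ↔ ((β → β) → α)) ∧ ¬(α ↔ γ)) = 1 → 1/4 = 1/4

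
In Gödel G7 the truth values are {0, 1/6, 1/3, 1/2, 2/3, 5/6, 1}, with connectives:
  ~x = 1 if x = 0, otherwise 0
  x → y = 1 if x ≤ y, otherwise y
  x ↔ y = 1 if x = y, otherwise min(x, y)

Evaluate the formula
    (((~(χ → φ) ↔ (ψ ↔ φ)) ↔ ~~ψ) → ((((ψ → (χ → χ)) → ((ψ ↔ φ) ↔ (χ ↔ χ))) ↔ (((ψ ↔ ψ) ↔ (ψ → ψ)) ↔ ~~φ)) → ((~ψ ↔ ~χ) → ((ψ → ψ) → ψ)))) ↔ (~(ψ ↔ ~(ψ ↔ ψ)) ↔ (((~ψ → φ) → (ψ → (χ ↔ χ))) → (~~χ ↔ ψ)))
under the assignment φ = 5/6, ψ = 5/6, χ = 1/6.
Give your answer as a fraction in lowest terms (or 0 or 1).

χ → φ = 1/6 → 5/6 = 1
~(χ → φ) = ~1 = 0
ψ ↔ φ = 5/6 ↔ 5/6 = 1
~(χ → φ) ↔ (ψ ↔ φ) = 0 ↔ 1 = 0
~ψ = ~5/6 = 0
~~ψ = ~0 = 1
(~(χ → φ) ↔ (ψ ↔ φ)) ↔ ~~ψ = 0 ↔ 1 = 0
χ → χ = 1/6 → 1/6 = 1
ψ → (χ → χ) = 5/6 → 1 = 1
ψ ↔ φ = 5/6 ↔ 5/6 = 1
χ ↔ χ = 1/6 ↔ 1/6 = 1
(ψ ↔ φ) ↔ (χ ↔ χ) = 1 ↔ 1 = 1
(ψ → (χ → χ)) → ((ψ ↔ φ) ↔ (χ ↔ χ)) = 1 → 1 = 1
ψ ↔ ψ = 5/6 ↔ 5/6 = 1
ψ → ψ = 5/6 → 5/6 = 1
(ψ ↔ ψ) ↔ (ψ → ψ) = 1 ↔ 1 = 1
~φ = ~5/6 = 0
~~φ = ~0 = 1
((ψ ↔ ψ) ↔ (ψ → ψ)) ↔ ~~φ = 1 ↔ 1 = 1
((ψ → (χ → χ)) → ((ψ ↔ φ) ↔ (χ ↔ χ))) ↔ (((ψ ↔ ψ) ↔ (ψ → ψ)) ↔ ~~φ) = 1 ↔ 1 = 1
~ψ = ~5/6 = 0
~χ = ~1/6 = 0
~ψ ↔ ~χ = 0 ↔ 0 = 1
ψ → ψ = 5/6 → 5/6 = 1
(ψ → ψ) → ψ = 1 → 5/6 = 5/6
(~ψ ↔ ~χ) → ((ψ → ψ) → ψ) = 1 → 5/6 = 5/6
(((ψ → (χ → χ)) → ((ψ ↔ φ) ↔ (χ ↔ χ))) ↔ (((ψ ↔ ψ) ↔ (ψ → ψ)) ↔ ~~φ)) → ((~ψ ↔ ~χ) → ((ψ → ψ) → ψ)) = 1 → 5/6 = 5/6
((~(χ → φ) ↔ (ψ ↔ φ)) ↔ ~~ψ) → ((((ψ → (χ → χ)) → ((ψ ↔ φ) ↔ (χ ↔ χ))) ↔ (((ψ ↔ ψ) ↔ (ψ → ψ)) ↔ ~~φ)) → ((~ψ ↔ ~χ) → ((ψ → ψ) → ψ))) = 0 → 5/6 = 1
ψ ↔ ψ = 5/6 ↔ 5/6 = 1
~(ψ ↔ ψ) = ~1 = 0
ψ ↔ ~(ψ ↔ ψ) = 5/6 ↔ 0 = 0
~(ψ ↔ ~(ψ ↔ ψ)) = ~0 = 1
~ψ = ~5/6 = 0
~ψ → φ = 0 → 5/6 = 1
χ ↔ χ = 1/6 ↔ 1/6 = 1
ψ → (χ ↔ χ) = 5/6 → 1 = 1
(~ψ → φ) → (ψ → (χ ↔ χ)) = 1 → 1 = 1
~χ = ~1/6 = 0
~~χ = ~0 = 1
~~χ ↔ ψ = 1 ↔ 5/6 = 5/6
((~ψ → φ) → (ψ → (χ ↔ χ))) → (~~χ ↔ ψ) = 1 → 5/6 = 5/6
~(ψ ↔ ~(ψ ↔ ψ)) ↔ (((~ψ → φ) → (ψ → (χ ↔ χ))) → (~~χ ↔ ψ)) = 1 ↔ 5/6 = 5/6
(((~(χ → φ) ↔ (ψ ↔ φ)) ↔ ~~ψ) → ((((ψ → (χ → χ)) → ((ψ ↔ φ) ↔ (χ ↔ χ))) ↔ (((ψ ↔ ψ) ↔ (ψ → ψ)) ↔ ~~φ)) → ((~ψ ↔ ~χ) → ((ψ → ψ) → ψ)))) ↔ (~(ψ ↔ ~(ψ ↔ ψ)) ↔ (((~ψ → φ) → (ψ → (χ ↔ χ))) → (~~χ ↔ ψ))) = 1 ↔ 5/6 = 5/6

5/6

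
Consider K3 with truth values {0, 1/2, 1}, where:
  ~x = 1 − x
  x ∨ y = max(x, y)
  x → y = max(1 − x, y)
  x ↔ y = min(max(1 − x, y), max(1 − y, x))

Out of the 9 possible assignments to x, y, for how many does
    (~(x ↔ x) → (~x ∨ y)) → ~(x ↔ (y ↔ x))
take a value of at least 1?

2

x = 0, y = 0 ↦ 1  ≥
x = 0, y = 1/2 ↦ 1/2  <
x = 0, y = 1 ↦ 0  <
x = 1/2, y = 0 ↦ 1/2  <
x = 1/2, y = 1/2 ↦ 1/2  <
x = 1/2, y = 1 ↦ 1/2  <
x = 1, y = 0 ↦ 1  ≥
x = 1, y = 1/2 ↦ 1/2  <
x = 1, y = 1 ↦ 0  <
So 2 of the 9 assignments meet the threshold.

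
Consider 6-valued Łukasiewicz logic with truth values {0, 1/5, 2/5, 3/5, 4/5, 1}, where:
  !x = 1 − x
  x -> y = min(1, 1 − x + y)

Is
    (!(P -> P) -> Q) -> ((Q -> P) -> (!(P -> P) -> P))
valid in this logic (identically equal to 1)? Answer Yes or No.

Yes

At P = 2/5, Q = 3/5, for instance:
P -> P = 2/5 -> 2/5 = 1
!(P -> P) = !1 = 0
!(P -> P) -> Q = 0 -> 3/5 = 1
Q -> P = 3/5 -> 2/5 = 4/5
!(P -> P) -> P = 0 -> 2/5 = 1
(Q -> P) -> (!(P -> P) -> P) = 4/5 -> 1 = 1
(!(P -> P) -> Q) -> ((Q -> P) -> (!(P -> P) -> P)) = 1 -> 1 = 1
and checking the remaining 35 assignments likewise gives ≥ 1 in every case.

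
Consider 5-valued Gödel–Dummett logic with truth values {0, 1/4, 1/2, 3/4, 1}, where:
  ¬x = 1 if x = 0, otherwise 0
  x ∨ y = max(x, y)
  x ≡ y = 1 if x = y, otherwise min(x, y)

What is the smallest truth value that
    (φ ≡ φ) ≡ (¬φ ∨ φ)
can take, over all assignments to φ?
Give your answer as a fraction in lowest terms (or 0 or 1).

1/4

Take φ = 1/4:
φ ≡ φ = 1/4 ≡ 1/4 = 1
¬φ = ¬1/4 = 0
¬φ ∨ φ = 0 ∨ 1/4 = 1/4
(φ ≡ φ) ≡ (¬φ ∨ φ) = 1 ≡ 1/4 = 1/4
No assignment yields a value below 1/4, so this is the minimum.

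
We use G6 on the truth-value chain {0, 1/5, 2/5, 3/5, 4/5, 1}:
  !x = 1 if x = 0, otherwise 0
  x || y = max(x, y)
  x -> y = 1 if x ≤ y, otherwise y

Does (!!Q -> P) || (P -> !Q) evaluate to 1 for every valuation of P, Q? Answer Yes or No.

No

Counterexample: take P = 1/5, Q = 1/5.
!Q = !1/5 = 0
!!Q = !0 = 1
!!Q -> P = 1 -> 1/5 = 1/5
!Q = !1/5 = 0
P -> !Q = 1/5 -> 0 = 0
(!!Q -> P) || (P -> !Q) = 1/5 || 0 = 1/5
This gives 1/5 ≠ 1.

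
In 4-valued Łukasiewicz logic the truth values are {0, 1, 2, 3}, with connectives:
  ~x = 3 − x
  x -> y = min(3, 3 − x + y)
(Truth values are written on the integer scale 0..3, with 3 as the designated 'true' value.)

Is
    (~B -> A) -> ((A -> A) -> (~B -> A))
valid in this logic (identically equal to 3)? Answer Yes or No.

Yes

A = 0, B = 0 ↦ 3
A = 0, B = 1 ↦ 3
A = 0, B = 2 ↦ 3
A = 0, B = 3 ↦ 3
A = 1, B = 0 ↦ 3
A = 1, B = 1 ↦ 3
A = 1, B = 2 ↦ 3
A = 1, B = 3 ↦ 3
A = 2, B = 0 ↦ 3
A = 2, B = 1 ↦ 3
A = 2, B = 2 ↦ 3
A = 2, B = 3 ↦ 3
A = 3, B = 0 ↦ 3
A = 3, B = 1 ↦ 3
A = 3, B = 2 ↦ 3
A = 3, B = 3 ↦ 3
Every assignment gives a value ≥ 3.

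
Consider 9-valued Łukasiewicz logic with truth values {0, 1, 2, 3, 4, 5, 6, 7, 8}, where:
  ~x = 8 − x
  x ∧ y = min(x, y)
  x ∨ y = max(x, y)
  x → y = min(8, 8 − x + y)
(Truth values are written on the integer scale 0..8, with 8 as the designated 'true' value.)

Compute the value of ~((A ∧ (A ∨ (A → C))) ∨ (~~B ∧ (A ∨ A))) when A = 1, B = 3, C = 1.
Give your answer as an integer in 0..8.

A → C = 1 → 1 = 8
A ∨ (A → C) = 1 ∨ 8 = 8
A ∧ (A ∨ (A → C)) = 1 ∧ 8 = 1
~B = ~3 = 5
~~B = ~5 = 3
A ∨ A = 1 ∨ 1 = 1
~~B ∧ (A ∨ A) = 3 ∧ 1 = 1
(A ∧ (A ∨ (A → C))) ∨ (~~B ∧ (A ∨ A)) = 1 ∨ 1 = 1
~((A ∧ (A ∨ (A → C))) ∨ (~~B ∧ (A ∨ A))) = ~1 = 7

7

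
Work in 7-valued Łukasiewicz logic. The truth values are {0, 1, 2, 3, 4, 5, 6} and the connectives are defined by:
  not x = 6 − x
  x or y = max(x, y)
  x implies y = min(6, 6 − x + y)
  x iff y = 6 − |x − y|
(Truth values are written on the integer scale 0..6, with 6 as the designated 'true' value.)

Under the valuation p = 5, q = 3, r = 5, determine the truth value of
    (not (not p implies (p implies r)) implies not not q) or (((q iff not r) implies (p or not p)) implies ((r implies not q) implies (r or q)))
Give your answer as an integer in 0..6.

not p = not 5 = 1
p implies r = 5 implies 5 = 6
not p implies (p implies r) = 1 implies 6 = 6
not (not p implies (p implies r)) = not 6 = 0
not q = not 3 = 3
not not q = not 3 = 3
not (not p implies (p implies r)) implies not not q = 0 implies 3 = 6
not r = not 5 = 1
q iff not r = 3 iff 1 = 4
not p = not 5 = 1
p or not p = 5 or 1 = 5
(q iff not r) implies (p or not p) = 4 implies 5 = 6
not q = not 3 = 3
r implies not q = 5 implies 3 = 4
r or q = 5 or 3 = 5
(r implies not q) implies (r or q) = 4 implies 5 = 6
((q iff not r) implies (p or not p)) implies ((r implies not q) implies (r or q)) = 6 implies 6 = 6
(not (not p implies (p implies r)) implies not not q) or (((q iff not r) implies (p or not p)) implies ((r implies not q) implies (r or q))) = 6 or 6 = 6

6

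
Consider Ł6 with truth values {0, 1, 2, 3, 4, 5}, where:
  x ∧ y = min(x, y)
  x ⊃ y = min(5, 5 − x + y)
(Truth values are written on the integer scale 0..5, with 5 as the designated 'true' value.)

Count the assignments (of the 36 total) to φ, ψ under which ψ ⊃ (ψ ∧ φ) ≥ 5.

value 5: 21 assignments (counts)
value 4: 5 assignments
value 3: 4 assignments
value 2: 3 assignments
value 1: 2 assignments
value 0: 1 assignment
So 21 of the 36 assignments meet the threshold.

21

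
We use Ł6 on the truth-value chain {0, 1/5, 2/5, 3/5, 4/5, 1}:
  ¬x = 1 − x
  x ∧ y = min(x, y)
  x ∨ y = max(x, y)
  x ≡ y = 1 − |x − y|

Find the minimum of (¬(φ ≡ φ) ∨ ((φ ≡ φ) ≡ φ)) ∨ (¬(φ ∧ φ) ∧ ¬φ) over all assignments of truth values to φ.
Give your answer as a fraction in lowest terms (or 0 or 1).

Take φ = 2/5:
φ ≡ φ = 2/5 ≡ 2/5 = 1
¬(φ ≡ φ) = ¬1 = 0
φ ≡ φ = 2/5 ≡ 2/5 = 1
(φ ≡ φ) ≡ φ = 1 ≡ 2/5 = 2/5
¬(φ ≡ φ) ∨ ((φ ≡ φ) ≡ φ) = 0 ∨ 2/5 = 2/5
φ ∧ φ = 2/5 ∧ 2/5 = 2/5
¬(φ ∧ φ) = ¬2/5 = 3/5
¬φ = ¬2/5 = 3/5
¬(φ ∧ φ) ∧ ¬φ = 3/5 ∧ 3/5 = 3/5
(¬(φ ≡ φ) ∨ ((φ ≡ φ) ≡ φ)) ∨ (¬(φ ∧ φ) ∧ ¬φ) = 2/5 ∨ 3/5 = 3/5
No assignment yields a value below 3/5, so this is the minimum.

3/5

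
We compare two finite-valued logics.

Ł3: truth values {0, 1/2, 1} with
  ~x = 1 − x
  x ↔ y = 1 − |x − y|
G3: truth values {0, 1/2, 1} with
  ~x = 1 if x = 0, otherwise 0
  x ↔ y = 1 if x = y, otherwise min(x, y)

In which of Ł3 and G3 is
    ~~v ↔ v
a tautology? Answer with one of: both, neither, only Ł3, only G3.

only Ł3

In Ł3: every assignment gives 1 — tautology.
In G3: at v = 1/2 the value is 1/2 — not a tautology.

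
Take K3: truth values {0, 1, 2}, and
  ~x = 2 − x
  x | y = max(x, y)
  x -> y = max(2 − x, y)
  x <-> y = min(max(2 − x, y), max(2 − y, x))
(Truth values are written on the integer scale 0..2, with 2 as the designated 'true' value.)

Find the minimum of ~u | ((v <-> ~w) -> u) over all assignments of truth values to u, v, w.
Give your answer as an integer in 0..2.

1

Take u = 1, v = 0, w = 1:
~u = ~1 = 1
~w = ~1 = 1
v <-> ~w = 0 <-> 1 = 1
(v <-> ~w) -> u = 1 -> 1 = 1
~u | ((v <-> ~w) -> u) = 1 | 1 = 1
No assignment yields a value below 1, so this is the minimum.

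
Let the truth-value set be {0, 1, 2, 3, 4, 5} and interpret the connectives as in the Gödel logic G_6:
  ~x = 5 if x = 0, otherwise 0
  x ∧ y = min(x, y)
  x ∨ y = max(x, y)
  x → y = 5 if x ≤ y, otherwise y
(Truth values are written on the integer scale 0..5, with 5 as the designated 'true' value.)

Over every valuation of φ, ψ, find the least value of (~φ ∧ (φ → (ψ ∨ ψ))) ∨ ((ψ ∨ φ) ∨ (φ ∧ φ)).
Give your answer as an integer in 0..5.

1

Take φ = 1, ψ = 0:
~φ = ~1 = 0
ψ ∨ ψ = 0 ∨ 0 = 0
φ → (ψ ∨ ψ) = 1 → 0 = 0
~φ ∧ (φ → (ψ ∨ ψ)) = 0 ∧ 0 = 0
ψ ∨ φ = 0 ∨ 1 = 1
φ ∧ φ = 1 ∧ 1 = 1
(ψ ∨ φ) ∨ (φ ∧ φ) = 1 ∨ 1 = 1
(~φ ∧ (φ → (ψ ∨ ψ))) ∨ ((ψ ∨ φ) ∨ (φ ∧ φ)) = 0 ∨ 1 = 1
No assignment yields a value below 1, so this is the minimum.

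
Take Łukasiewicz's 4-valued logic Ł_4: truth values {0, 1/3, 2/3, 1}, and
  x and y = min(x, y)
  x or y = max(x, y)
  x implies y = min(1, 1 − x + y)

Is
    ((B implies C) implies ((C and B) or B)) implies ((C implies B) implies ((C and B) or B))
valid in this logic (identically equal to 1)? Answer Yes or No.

No

Counterexample: take B = 1/3, C = 0.
B implies C = 1/3 implies 0 = 2/3
C and B = 0 and 1/3 = 0
(C and B) or B = 0 or 1/3 = 1/3
(B implies C) implies ((C and B) or B) = 2/3 implies 1/3 = 2/3
C implies B = 0 implies 1/3 = 1
C and B = 0 and 1/3 = 0
(C and B) or B = 0 or 1/3 = 1/3
(C implies B) implies ((C and B) or B) = 1 implies 1/3 = 1/3
((B implies C) implies ((C and B) or B)) implies ((C implies B) implies ((C and B) or B)) = 2/3 implies 1/3 = 2/3
This gives 2/3 ≠ 1.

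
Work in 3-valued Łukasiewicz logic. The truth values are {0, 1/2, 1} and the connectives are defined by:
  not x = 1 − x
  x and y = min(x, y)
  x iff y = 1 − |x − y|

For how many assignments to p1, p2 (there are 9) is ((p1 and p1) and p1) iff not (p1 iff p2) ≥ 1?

4

p1 = 0, p2 = 0 ↦ 1  ≥
p1 = 0, p2 = 1/2 ↦ 1/2  <
p1 = 0, p2 = 1 ↦ 0  <
p1 = 1/2, p2 = 0 ↦ 1  ≥
p1 = 1/2, p2 = 1/2 ↦ 1/2  <
p1 = 1/2, p2 = 1 ↦ 1  ≥
p1 = 1, p2 = 0 ↦ 1  ≥
p1 = 1, p2 = 1/2 ↦ 1/2  <
p1 = 1, p2 = 1 ↦ 0  <
So 4 of the 9 assignments meet the threshold.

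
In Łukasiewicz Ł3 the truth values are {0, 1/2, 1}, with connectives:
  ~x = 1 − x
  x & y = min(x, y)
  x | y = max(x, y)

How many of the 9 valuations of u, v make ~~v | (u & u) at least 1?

u = 0, v = 0 ↦ 0  <
u = 0, v = 1/2 ↦ 1/2  <
u = 0, v = 1 ↦ 1  ≥
u = 1/2, v = 0 ↦ 1/2  <
u = 1/2, v = 1/2 ↦ 1/2  <
u = 1/2, v = 1 ↦ 1  ≥
u = 1, v = 0 ↦ 1  ≥
u = 1, v = 1/2 ↦ 1  ≥
u = 1, v = 1 ↦ 1  ≥
So 5 of the 9 assignments meet the threshold.

5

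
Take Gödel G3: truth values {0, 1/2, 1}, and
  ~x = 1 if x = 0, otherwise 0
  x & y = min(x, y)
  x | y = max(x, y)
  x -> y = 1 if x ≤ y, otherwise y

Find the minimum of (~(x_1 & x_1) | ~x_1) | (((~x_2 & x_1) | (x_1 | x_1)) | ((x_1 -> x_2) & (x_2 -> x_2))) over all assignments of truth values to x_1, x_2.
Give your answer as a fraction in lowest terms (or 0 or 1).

1/2

Take x_1 = 1/2, x_2 = 0:
x_1 & x_1 = 1/2 & 1/2 = 1/2
~(x_1 & x_1) = ~1/2 = 0
~x_1 = ~1/2 = 0
~(x_1 & x_1) | ~x_1 = 0 | 0 = 0
~x_2 = ~0 = 1
~x_2 & x_1 = 1 & 1/2 = 1/2
x_1 | x_1 = 1/2 | 1/2 = 1/2
(~x_2 & x_1) | (x_1 | x_1) = 1/2 | 1/2 = 1/2
x_1 -> x_2 = 1/2 -> 0 = 0
x_2 -> x_2 = 0 -> 0 = 1
(x_1 -> x_2) & (x_2 -> x_2) = 0 & 1 = 0
((~x_2 & x_1) | (x_1 | x_1)) | ((x_1 -> x_2) & (x_2 -> x_2)) = 1/2 | 0 = 1/2
(~(x_1 & x_1) | ~x_1) | (((~x_2 & x_1) | (x_1 | x_1)) | ((x_1 -> x_2) & (x_2 -> x_2))) = 0 | 1/2 = 1/2
No assignment yields a value below 1/2, so this is the minimum.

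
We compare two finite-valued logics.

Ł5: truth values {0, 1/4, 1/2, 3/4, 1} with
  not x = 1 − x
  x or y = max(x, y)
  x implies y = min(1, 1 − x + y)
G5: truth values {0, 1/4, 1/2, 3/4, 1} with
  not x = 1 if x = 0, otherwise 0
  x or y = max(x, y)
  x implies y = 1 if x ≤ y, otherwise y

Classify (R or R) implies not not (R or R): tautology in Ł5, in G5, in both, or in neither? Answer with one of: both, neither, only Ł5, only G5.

both

In Ł5: every assignment gives 1 — tautology.
In G5: every assignment gives 1 — tautology.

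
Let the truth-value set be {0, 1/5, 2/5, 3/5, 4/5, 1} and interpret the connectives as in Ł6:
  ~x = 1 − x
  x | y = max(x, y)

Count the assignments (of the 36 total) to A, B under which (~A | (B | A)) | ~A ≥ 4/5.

value 1: 16 assignments (counts)
value 4/5: 12 assignments (counts)
value 3/5: 8 assignments
So 28 of the 36 assignments meet the threshold.

28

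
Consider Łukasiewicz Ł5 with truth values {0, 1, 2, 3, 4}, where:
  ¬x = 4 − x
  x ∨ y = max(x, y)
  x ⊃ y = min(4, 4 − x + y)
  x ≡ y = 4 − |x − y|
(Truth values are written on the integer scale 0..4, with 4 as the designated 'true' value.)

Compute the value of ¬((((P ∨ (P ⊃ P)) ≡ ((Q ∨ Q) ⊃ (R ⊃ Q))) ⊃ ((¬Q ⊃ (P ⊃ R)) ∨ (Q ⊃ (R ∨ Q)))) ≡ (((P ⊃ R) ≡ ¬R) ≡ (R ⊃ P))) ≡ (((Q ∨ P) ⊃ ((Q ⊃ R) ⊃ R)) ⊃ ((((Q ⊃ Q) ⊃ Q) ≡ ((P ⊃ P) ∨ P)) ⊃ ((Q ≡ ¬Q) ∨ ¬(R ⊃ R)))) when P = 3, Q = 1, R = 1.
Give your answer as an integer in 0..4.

1

P ⊃ P = 3 ⊃ 3 = 4
P ∨ (P ⊃ P) = 3 ∨ 4 = 4
Q ∨ Q = 1 ∨ 1 = 1
R ⊃ Q = 1 ⊃ 1 = 4
(Q ∨ Q) ⊃ (R ⊃ Q) = 1 ⊃ 4 = 4
(P ∨ (P ⊃ P)) ≡ ((Q ∨ Q) ⊃ (R ⊃ Q)) = 4 ≡ 4 = 4
¬Q = ¬1 = 3
P ⊃ R = 3 ⊃ 1 = 2
¬Q ⊃ (P ⊃ R) = 3 ⊃ 2 = 3
R ∨ Q = 1 ∨ 1 = 1
Q ⊃ (R ∨ Q) = 1 ⊃ 1 = 4
(¬Q ⊃ (P ⊃ R)) ∨ (Q ⊃ (R ∨ Q)) = 3 ∨ 4 = 4
((P ∨ (P ⊃ P)) ≡ ((Q ∨ Q) ⊃ (R ⊃ Q))) ⊃ ((¬Q ⊃ (P ⊃ R)) ∨ (Q ⊃ (R ∨ Q))) = 4 ⊃ 4 = 4
P ⊃ R = 3 ⊃ 1 = 2
¬R = ¬1 = 3
(P ⊃ R) ≡ ¬R = 2 ≡ 3 = 3
R ⊃ P = 1 ⊃ 3 = 4
((P ⊃ R) ≡ ¬R) ≡ (R ⊃ P) = 3 ≡ 4 = 3
(((P ∨ (P ⊃ P)) ≡ ((Q ∨ Q) ⊃ (R ⊃ Q))) ⊃ ((¬Q ⊃ (P ⊃ R)) ∨ (Q ⊃ (R ∨ Q)))) ≡ (((P ⊃ R) ≡ ¬R) ≡ (R ⊃ P)) = 4 ≡ 3 = 3
¬((((P ∨ (P ⊃ P)) ≡ ((Q ∨ Q) ⊃ (R ⊃ Q))) ⊃ ((¬Q ⊃ (P ⊃ R)) ∨ (Q ⊃ (R ∨ Q)))) ≡ (((P ⊃ R) ≡ ¬R) ≡ (R ⊃ P))) = ¬3 = 1
Q ∨ P = 1 ∨ 3 = 3
Q ⊃ R = 1 ⊃ 1 = 4
(Q ⊃ R) ⊃ R = 4 ⊃ 1 = 1
(Q ∨ P) ⊃ ((Q ⊃ R) ⊃ R) = 3 ⊃ 1 = 2
Q ⊃ Q = 1 ⊃ 1 = 4
(Q ⊃ Q) ⊃ Q = 4 ⊃ 1 = 1
P ⊃ P = 3 ⊃ 3 = 4
(P ⊃ P) ∨ P = 4 ∨ 3 = 4
((Q ⊃ Q) ⊃ Q) ≡ ((P ⊃ P) ∨ P) = 1 ≡ 4 = 1
¬Q = ¬1 = 3
Q ≡ ¬Q = 1 ≡ 3 = 2
R ⊃ R = 1 ⊃ 1 = 4
¬(R ⊃ R) = ¬4 = 0
(Q ≡ ¬Q) ∨ ¬(R ⊃ R) = 2 ∨ 0 = 2
(((Q ⊃ Q) ⊃ Q) ≡ ((P ⊃ P) ∨ P)) ⊃ ((Q ≡ ¬Q) ∨ ¬(R ⊃ R)) = 1 ⊃ 2 = 4
((Q ∨ P) ⊃ ((Q ⊃ R) ⊃ R)) ⊃ ((((Q ⊃ Q) ⊃ Q) ≡ ((P ⊃ P) ∨ P)) ⊃ ((Q ≡ ¬Q) ∨ ¬(R ⊃ R))) = 2 ⊃ 4 = 4
¬((((P ∨ (P ⊃ P)) ≡ ((Q ∨ Q) ⊃ (R ⊃ Q))) ⊃ ((¬Q ⊃ (P ⊃ R)) ∨ (Q ⊃ (R ∨ Q)))) ≡ (((P ⊃ R) ≡ ¬R) ≡ (R ⊃ P))) ≡ (((Q ∨ P) ⊃ ((Q ⊃ R) ⊃ R)) ⊃ ((((Q ⊃ Q) ⊃ Q) ≡ ((P ⊃ P) ∨ P)) ⊃ ((Q ≡ ¬Q) ∨ ¬(R ⊃ R)))) = 1 ≡ 4 = 1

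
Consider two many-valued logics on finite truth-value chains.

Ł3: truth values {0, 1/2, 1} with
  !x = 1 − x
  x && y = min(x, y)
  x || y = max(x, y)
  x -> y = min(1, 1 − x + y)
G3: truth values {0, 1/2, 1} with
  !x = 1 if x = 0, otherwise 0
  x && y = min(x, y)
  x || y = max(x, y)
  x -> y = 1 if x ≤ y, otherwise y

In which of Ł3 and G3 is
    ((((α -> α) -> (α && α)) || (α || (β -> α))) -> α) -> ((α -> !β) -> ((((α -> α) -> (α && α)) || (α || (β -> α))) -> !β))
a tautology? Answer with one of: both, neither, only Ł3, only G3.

both

In Ł3: every assignment gives 1 — tautology.
In G3: every assignment gives 1 — tautology.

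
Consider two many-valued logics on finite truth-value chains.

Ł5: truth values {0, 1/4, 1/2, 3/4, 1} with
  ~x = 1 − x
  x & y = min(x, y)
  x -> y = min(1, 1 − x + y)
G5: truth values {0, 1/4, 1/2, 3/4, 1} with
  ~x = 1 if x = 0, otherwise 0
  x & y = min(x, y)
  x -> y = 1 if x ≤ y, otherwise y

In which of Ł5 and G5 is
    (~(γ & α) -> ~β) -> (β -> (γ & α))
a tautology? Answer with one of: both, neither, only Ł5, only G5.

only Ł5

In Ł5: every assignment gives 1 — tautology.
In G5: at α = 1/4, β = 1/2, γ = 1/4 the value is 1/4 — not a tautology.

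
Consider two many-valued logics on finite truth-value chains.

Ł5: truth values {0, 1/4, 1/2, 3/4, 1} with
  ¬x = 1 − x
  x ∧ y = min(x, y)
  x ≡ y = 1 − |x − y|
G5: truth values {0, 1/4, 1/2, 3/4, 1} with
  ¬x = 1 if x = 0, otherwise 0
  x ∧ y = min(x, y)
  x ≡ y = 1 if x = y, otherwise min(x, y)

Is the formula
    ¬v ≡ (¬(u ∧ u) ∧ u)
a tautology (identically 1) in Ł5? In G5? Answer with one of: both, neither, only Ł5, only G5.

neither

In Ł5: at u = 0, v = 0 the value is 0 — not a tautology.
In G5: at u = 0, v = 0 the value is 0 — not a tautology.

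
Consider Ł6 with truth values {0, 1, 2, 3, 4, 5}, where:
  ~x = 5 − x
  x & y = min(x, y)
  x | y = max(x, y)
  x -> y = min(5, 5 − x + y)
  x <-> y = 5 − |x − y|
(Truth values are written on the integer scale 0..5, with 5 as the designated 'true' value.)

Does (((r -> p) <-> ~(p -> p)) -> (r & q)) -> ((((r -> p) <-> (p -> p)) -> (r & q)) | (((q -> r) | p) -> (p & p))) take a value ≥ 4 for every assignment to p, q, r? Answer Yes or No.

Counterexample: take p = 0, q = 0, r = 0.
r -> p = 0 -> 0 = 5
p -> p = 0 -> 0 = 5
~(p -> p) = ~5 = 0
(r -> p) <-> ~(p -> p) = 5 <-> 0 = 0
r & q = 0 & 0 = 0
((r -> p) <-> ~(p -> p)) -> (r & q) = 0 -> 0 = 5
r -> p = 0 -> 0 = 5
p -> p = 0 -> 0 = 5
(r -> p) <-> (p -> p) = 5 <-> 5 = 5
r & q = 0 & 0 = 0
((r -> p) <-> (p -> p)) -> (r & q) = 5 -> 0 = 0
q -> r = 0 -> 0 = 5
(q -> r) | p = 5 | 0 = 5
p & p = 0 & 0 = 0
((q -> r) | p) -> (p & p) = 5 -> 0 = 0
(((r -> p) <-> (p -> p)) -> (r & q)) | (((q -> r) | p) -> (p & p)) = 0 | 0 = 0
(((r -> p) <-> ~(p -> p)) -> (r & q)) -> ((((r -> p) <-> (p -> p)) -> (r & q)) | (((q -> r) | p) -> (p & p))) = 5 -> 0 = 0
This gives 0, which is below 4.

No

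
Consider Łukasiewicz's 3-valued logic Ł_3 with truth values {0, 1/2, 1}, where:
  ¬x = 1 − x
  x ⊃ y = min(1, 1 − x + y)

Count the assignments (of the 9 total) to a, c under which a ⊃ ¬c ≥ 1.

a = 0, c = 0 ↦ 1  ≥
a = 0, c = 1/2 ↦ 1  ≥
a = 0, c = 1 ↦ 1  ≥
a = 1/2, c = 0 ↦ 1  ≥
a = 1/2, c = 1/2 ↦ 1  ≥
a = 1/2, c = 1 ↦ 1/2  <
a = 1, c = 0 ↦ 1  ≥
a = 1, c = 1/2 ↦ 1/2  <
a = 1, c = 1 ↦ 0  <
So 6 of the 9 assignments meet the threshold.

6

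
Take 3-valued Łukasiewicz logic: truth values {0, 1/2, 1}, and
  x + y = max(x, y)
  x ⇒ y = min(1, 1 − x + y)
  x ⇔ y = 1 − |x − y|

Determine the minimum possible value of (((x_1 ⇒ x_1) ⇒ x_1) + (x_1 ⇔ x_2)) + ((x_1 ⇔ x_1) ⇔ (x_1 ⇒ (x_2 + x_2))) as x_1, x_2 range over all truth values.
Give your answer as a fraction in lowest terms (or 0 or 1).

Take x_1 = 1/2, x_2 = 0:
x_1 ⇒ x_1 = 1/2 ⇒ 1/2 = 1
(x_1 ⇒ x_1) ⇒ x_1 = 1 ⇒ 1/2 = 1/2
x_1 ⇔ x_2 = 1/2 ⇔ 0 = 1/2
((x_1 ⇒ x_1) ⇒ x_1) + (x_1 ⇔ x_2) = 1/2 + 1/2 = 1/2
x_1 ⇔ x_1 = 1/2 ⇔ 1/2 = 1
x_2 + x_2 = 0 + 0 = 0
x_1 ⇒ (x_2 + x_2) = 1/2 ⇒ 0 = 1/2
(x_1 ⇔ x_1) ⇔ (x_1 ⇒ (x_2 + x_2)) = 1 ⇔ 1/2 = 1/2
(((x_1 ⇒ x_1) ⇒ x_1) + (x_1 ⇔ x_2)) + ((x_1 ⇔ x_1) ⇔ (x_1 ⇒ (x_2 + x_2))) = 1/2 + 1/2 = 1/2
No assignment yields a value below 1/2, so this is the minimum.

1/2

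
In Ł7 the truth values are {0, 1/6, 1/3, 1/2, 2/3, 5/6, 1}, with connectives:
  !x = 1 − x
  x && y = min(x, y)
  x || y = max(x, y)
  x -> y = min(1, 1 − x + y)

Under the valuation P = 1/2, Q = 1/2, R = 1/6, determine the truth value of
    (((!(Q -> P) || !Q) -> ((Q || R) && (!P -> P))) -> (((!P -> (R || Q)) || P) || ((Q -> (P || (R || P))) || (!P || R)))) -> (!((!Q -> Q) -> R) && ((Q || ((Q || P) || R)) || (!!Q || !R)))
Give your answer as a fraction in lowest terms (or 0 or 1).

5/6

Q -> P = 1/2 -> 1/2 = 1
!(Q -> P) = !1 = 0
!Q = !1/2 = 1/2
!(Q -> P) || !Q = 0 || 1/2 = 1/2
Q || R = 1/2 || 1/6 = 1/2
!P = !1/2 = 1/2
!P -> P = 1/2 -> 1/2 = 1
(Q || R) && (!P -> P) = 1/2 && 1 = 1/2
(!(Q -> P) || !Q) -> ((Q || R) && (!P -> P)) = 1/2 -> 1/2 = 1
!P = !1/2 = 1/2
R || Q = 1/6 || 1/2 = 1/2
!P -> (R || Q) = 1/2 -> 1/2 = 1
(!P -> (R || Q)) || P = 1 || 1/2 = 1
R || P = 1/6 || 1/2 = 1/2
P || (R || P) = 1/2 || 1/2 = 1/2
Q -> (P || (R || P)) = 1/2 -> 1/2 = 1
!P = !1/2 = 1/2
!P || R = 1/2 || 1/6 = 1/2
(Q -> (P || (R || P))) || (!P || R) = 1 || 1/2 = 1
((!P -> (R || Q)) || P) || ((Q -> (P || (R || P))) || (!P || R)) = 1 || 1 = 1
((!(Q -> P) || !Q) -> ((Q || R) && (!P -> P))) -> (((!P -> (R || Q)) || P) || ((Q -> (P || (R || P))) || (!P || R))) = 1 -> 1 = 1
!Q = !1/2 = 1/2
!Q -> Q = 1/2 -> 1/2 = 1
(!Q -> Q) -> R = 1 -> 1/6 = 1/6
!((!Q -> Q) -> R) = !1/6 = 5/6
Q || P = 1/2 || 1/2 = 1/2
(Q || P) || R = 1/2 || 1/6 = 1/2
Q || ((Q || P) || R) = 1/2 || 1/2 = 1/2
!Q = !1/2 = 1/2
!!Q = !1/2 = 1/2
!R = !1/6 = 5/6
!!Q || !R = 1/2 || 5/6 = 5/6
(Q || ((Q || P) || R)) || (!!Q || !R) = 1/2 || 5/6 = 5/6
!((!Q -> Q) -> R) && ((Q || ((Q || P) || R)) || (!!Q || !R)) = 5/6 && 5/6 = 5/6
(((!(Q -> P) || !Q) -> ((Q || R) && (!P -> P))) -> (((!P -> (R || Q)) || P) || ((Q -> (P || (R || P))) || (!P || R)))) -> (!((!Q -> Q) -> R) && ((Q || ((Q || P) || R)) || (!!Q || !R))) = 1 -> 5/6 = 5/6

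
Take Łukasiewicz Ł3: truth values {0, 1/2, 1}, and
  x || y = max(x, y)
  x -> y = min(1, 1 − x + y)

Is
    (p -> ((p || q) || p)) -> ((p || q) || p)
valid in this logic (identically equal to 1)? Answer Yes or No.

Counterexample: take p = 0, q = 0.
p || q = 0 || 0 = 0
(p || q) || p = 0 || 0 = 0
p -> ((p || q) || p) = 0 -> 0 = 1
(p -> ((p || q) || p)) -> ((p || q) || p) = 1 -> 0 = 0
This gives 0 ≠ 1.

No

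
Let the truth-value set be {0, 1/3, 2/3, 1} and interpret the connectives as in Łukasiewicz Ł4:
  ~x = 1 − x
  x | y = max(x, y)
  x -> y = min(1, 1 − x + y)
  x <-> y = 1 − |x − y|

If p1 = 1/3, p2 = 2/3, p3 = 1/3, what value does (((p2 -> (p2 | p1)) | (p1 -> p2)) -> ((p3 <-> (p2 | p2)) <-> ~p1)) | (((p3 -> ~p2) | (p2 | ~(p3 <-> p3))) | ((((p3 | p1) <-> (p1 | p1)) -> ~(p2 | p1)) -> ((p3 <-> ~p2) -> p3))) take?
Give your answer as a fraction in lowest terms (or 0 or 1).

1

p2 | p1 = 2/3 | 1/3 = 2/3
p2 -> (p2 | p1) = 2/3 -> 2/3 = 1
p1 -> p2 = 1/3 -> 2/3 = 1
(p2 -> (p2 | p1)) | (p1 -> p2) = 1 | 1 = 1
p2 | p2 = 2/3 | 2/3 = 2/3
p3 <-> (p2 | p2) = 1/3 <-> 2/3 = 2/3
~p1 = ~1/3 = 2/3
(p3 <-> (p2 | p2)) <-> ~p1 = 2/3 <-> 2/3 = 1
((p2 -> (p2 | p1)) | (p1 -> p2)) -> ((p3 <-> (p2 | p2)) <-> ~p1) = 1 -> 1 = 1
~p2 = ~2/3 = 1/3
p3 -> ~p2 = 1/3 -> 1/3 = 1
p3 <-> p3 = 1/3 <-> 1/3 = 1
~(p3 <-> p3) = ~1 = 0
p2 | ~(p3 <-> p3) = 2/3 | 0 = 2/3
(p3 -> ~p2) | (p2 | ~(p3 <-> p3)) = 1 | 2/3 = 1
p3 | p1 = 1/3 | 1/3 = 1/3
p1 | p1 = 1/3 | 1/3 = 1/3
(p3 | p1) <-> (p1 | p1) = 1/3 <-> 1/3 = 1
p2 | p1 = 2/3 | 1/3 = 2/3
~(p2 | p1) = ~2/3 = 1/3
((p3 | p1) <-> (p1 | p1)) -> ~(p2 | p1) = 1 -> 1/3 = 1/3
~p2 = ~2/3 = 1/3
p3 <-> ~p2 = 1/3 <-> 1/3 = 1
(p3 <-> ~p2) -> p3 = 1 -> 1/3 = 1/3
(((p3 | p1) <-> (p1 | p1)) -> ~(p2 | p1)) -> ((p3 <-> ~p2) -> p3) = 1/3 -> 1/3 = 1
((p3 -> ~p2) | (p2 | ~(p3 <-> p3))) | ((((p3 | p1) <-> (p1 | p1)) -> ~(p2 | p1)) -> ((p3 <-> ~p2) -> p3)) = 1 | 1 = 1
(((p2 -> (p2 | p1)) | (p1 -> p2)) -> ((p3 <-> (p2 | p2)) <-> ~p1)) | (((p3 -> ~p2) | (p2 | ~(p3 <-> p3))) | ((((p3 | p1) <-> (p1 | p1)) -> ~(p2 | p1)) -> ((p3 <-> ~p2) -> p3))) = 1 | 1 = 1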